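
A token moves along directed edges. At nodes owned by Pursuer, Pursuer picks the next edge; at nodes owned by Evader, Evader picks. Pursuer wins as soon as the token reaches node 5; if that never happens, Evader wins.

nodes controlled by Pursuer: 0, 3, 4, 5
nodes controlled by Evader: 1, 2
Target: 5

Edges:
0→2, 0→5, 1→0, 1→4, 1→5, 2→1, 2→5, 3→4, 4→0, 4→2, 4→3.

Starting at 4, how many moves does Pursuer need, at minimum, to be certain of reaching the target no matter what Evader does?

2

A0 = {5}
A1: add {0} — 0 (Pursuer) has 0→5.
A2: add {4} — 4 (Pursuer) has 4→0.
4 enters the attractor at level 2, so Pursuer can force the target in 2 moves from there.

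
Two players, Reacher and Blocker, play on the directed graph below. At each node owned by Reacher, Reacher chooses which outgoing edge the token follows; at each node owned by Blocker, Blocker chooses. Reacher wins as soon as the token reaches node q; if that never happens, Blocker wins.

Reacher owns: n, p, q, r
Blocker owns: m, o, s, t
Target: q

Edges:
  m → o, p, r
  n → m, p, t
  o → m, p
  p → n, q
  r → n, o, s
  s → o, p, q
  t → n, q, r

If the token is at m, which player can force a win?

A0 = {q}
A1: add {p} — p (Reacher) has p→q.
A2: add {n} — n (Reacher) has n→p.
A3: add {r} — r (Reacher) has r→n.
A4: add {t} — t (Blocker): all of {n, q, r} already in.
A5 = A4; e.g. m (Blocker) can still go to o. Fixed point.
m never enters the attractor, so Blocker can avoid the target forever.

Blocker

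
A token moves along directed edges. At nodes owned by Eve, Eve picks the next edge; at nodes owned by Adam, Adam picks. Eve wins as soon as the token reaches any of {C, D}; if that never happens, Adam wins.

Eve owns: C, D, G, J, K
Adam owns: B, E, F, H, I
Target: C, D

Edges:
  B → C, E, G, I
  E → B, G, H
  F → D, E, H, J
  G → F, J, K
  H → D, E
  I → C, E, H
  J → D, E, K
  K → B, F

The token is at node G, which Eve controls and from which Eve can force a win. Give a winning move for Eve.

A0 = {C, D}
A1: add {J} — J (Eve) has J→D.
A2: add {G} — G (Eve) has G→J.
A3 = A2; e.g. B (Adam) can still go to E. Fixed point.
From G, successor J is in the attractor (rank 1); the other successors F, K are not.

J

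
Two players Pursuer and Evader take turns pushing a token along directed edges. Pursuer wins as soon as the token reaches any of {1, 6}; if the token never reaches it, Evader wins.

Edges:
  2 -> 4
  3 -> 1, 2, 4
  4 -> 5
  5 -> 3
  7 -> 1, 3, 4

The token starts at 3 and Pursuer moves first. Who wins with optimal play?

Track states (vertex, player-to-move).
A0 = {(1,Pursuer), (1,Evader), (6,Pursuer), (6,Evader)}
A1: add {(3,Pursuer), (7,Pursuer)}.
(3,Pursuer) ∈ A1 ⇒ Pursuer forces the target.

Pursuer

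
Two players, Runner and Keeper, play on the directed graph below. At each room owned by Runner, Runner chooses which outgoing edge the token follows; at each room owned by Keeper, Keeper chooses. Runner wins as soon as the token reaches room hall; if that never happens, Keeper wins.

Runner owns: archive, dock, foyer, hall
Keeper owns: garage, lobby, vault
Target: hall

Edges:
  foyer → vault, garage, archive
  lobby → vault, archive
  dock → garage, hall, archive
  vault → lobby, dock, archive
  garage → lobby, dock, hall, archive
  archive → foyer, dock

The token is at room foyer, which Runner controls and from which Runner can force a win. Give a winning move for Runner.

archive

A0 = {hall}
A1: add {dock} — dock (Runner) has dock→hall.
A2: add {archive} — archive (Runner) has archive→dock.
A3: add {foyer} — foyer (Runner) has foyer→archive.
A4 = A3; e.g. lobby (Keeper) can still go to vault. Fixed point.
From foyer, successor archive is in the attractor (rank 2); the other successors garage, vault are not.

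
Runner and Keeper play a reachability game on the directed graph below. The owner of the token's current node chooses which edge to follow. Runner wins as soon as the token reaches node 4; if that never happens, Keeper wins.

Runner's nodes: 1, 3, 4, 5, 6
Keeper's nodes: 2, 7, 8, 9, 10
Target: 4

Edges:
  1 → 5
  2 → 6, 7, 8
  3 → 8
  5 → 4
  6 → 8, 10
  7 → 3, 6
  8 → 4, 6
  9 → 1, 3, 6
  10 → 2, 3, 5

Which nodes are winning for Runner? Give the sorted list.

A0 = {4}
A1: add {5} — 5 (Runner) has 5→4.
A2: add {1} — 1 (Runner) has 1→5.
A3 = A2; e.g. 2 (Keeper) can still go to 6. Fixed point.
Runner's winning region = {1, 4, 5}.

1, 4, 5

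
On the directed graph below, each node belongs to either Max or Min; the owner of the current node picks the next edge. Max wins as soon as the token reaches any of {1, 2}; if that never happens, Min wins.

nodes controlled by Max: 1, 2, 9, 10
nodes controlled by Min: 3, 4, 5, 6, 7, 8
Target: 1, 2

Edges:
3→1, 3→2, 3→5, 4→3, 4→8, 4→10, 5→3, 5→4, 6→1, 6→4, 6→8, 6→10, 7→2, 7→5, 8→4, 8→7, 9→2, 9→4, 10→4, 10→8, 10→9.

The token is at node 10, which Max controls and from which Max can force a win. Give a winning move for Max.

9

A0 = {1, 2}
A1: add {9} — 9 (Max) has 9→2.
A2: add {10} — 10 (Max) has 10→9.
A3 = A2; e.g. 3 (Min) can still go to 5. Fixed point.
From 10, successor 9 is in the attractor (rank 1); the other successors 4, 8 are not.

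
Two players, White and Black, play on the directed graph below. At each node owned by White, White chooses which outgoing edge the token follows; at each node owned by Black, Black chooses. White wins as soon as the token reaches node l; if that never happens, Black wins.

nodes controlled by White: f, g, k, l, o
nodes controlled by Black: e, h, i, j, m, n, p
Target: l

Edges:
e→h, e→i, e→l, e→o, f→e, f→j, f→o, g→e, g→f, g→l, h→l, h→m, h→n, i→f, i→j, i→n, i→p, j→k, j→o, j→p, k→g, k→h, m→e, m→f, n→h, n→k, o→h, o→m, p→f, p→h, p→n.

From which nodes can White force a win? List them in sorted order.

g, k, l

A0 = {l}
A1: add {g} — g (White) has g→l.
A2: add {k} — k (White) has k→g.
A3 = A2; e.g. e (Black) can still go to h. Fixed point.
White's winning region = {g, k, l}.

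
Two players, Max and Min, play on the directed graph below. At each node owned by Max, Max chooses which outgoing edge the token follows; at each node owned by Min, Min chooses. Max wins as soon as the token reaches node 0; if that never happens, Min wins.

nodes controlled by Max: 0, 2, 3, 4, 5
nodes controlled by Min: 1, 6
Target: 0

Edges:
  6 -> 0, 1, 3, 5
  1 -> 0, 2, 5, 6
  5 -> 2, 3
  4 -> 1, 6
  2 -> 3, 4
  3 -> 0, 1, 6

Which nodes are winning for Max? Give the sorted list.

A0 = {0}
A1: add {3} — 3 (Max) has 3→0.
A2: add {2, 5} — 2 (Max) has 2→3; 5 (Max) has 5→3.
A3 = A2; e.g. 1 (Min) can still go to 6. Fixed point.
Max's winning region = {0, 2, 3, 5}.

0, 2, 3, 5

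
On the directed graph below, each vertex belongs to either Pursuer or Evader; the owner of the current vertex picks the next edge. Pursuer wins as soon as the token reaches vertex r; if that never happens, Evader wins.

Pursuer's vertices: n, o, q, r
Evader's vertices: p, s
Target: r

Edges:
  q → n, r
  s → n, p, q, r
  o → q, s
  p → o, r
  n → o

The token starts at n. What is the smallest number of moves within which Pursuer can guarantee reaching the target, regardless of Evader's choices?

A0 = {r}
A1: add {q} — q (Pursuer) has q→r.
A2: add {o} — o (Pursuer) has o→q.
A3: add {n, p} — n (Pursuer) has n→o; p (Evader): all of {o, r} already in.
n enters the attractor at level 3, so Pursuer can force the target in 3 moves from there.

3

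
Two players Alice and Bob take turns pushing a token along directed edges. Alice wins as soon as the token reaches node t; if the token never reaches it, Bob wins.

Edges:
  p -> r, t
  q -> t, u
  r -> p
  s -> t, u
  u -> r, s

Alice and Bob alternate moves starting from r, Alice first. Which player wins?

Bob

Track states (vertex, player-to-move).
A0 = {(t,Alice), (t,Bob)}
A1: add {(p,Alice), (q,Alice), (s,Alice)}.
A2: add {(r,Bob)}.
A3: add {(u,Alice)}.
A4: add {(q,Bob), (s,Bob)}.
A5 = A4; e.g. (p,Bob) stays out. (r,Alice) never enters ⇒ Bob avoids the target.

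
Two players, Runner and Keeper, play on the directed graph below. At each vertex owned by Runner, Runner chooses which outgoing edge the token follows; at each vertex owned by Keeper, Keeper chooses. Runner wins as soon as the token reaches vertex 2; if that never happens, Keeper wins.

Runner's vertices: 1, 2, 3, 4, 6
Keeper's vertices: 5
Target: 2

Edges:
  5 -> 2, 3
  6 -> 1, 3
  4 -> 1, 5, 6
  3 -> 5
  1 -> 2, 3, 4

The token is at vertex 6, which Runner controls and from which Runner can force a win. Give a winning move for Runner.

1

A0 = {2}
A1: add {1} — 1 (Runner) has 1→2.
A2: add {4, 6} — 4 (Runner) has 4→1; 6 (Runner) has 6→1.
A3 = A2; e.g. 3 (Runner) has no edge into A2. Fixed point.
From 6, successor 1 is in the attractor (rank 1); the other successor 3 is not.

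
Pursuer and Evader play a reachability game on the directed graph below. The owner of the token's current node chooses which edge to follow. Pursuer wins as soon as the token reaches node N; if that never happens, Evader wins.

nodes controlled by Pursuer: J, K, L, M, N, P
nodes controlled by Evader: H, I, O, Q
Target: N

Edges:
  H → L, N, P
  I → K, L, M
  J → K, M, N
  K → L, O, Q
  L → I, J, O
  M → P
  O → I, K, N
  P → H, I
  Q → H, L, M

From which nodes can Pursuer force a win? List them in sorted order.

A0 = {N}
A1: add {J} — J (Pursuer) has J→N.
A2: add {L} — L (Pursuer) has L→J.
A3: add {K} — K (Pursuer) has K→L.
A4 = A3; e.g. H (Evader) can still go to P. Fixed point.
Pursuer's winning region = {J, K, L, N}.

J, K, L, N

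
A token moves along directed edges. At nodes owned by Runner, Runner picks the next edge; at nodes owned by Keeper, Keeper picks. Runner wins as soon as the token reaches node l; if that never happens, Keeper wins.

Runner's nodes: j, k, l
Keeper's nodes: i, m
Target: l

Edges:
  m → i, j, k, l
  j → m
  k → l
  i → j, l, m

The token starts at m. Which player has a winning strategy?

A0 = {l}
A1: add {k} — k (Runner) has k→l.
A2 = A1; e.g. i (Keeper) can still go to j. Fixed point.
m never enters the attractor, so Keeper can avoid the target forever.

Keeper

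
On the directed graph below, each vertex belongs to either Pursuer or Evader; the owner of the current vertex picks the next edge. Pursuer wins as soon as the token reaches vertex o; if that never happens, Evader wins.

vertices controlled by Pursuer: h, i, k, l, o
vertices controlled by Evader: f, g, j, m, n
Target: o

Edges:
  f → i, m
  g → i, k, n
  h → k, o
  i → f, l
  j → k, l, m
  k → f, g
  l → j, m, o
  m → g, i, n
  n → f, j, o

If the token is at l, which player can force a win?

A0 = {o}
A1: add {h, l} — h (Pursuer) has h→o; l (Pursuer) has l→o.
l ∈ A1, so Pursuer can force the target.

Pursuer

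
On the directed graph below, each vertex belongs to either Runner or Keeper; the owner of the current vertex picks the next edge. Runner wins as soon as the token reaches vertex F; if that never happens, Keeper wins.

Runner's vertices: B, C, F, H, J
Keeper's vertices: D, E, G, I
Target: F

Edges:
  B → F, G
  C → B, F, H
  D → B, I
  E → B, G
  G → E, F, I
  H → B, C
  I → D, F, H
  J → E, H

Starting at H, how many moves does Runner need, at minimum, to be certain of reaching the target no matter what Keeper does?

2

A0 = {F}
A1: add {B, C} — B (Runner) has B→F; C (Runner) has C→F.
A2: add {H} — H (Runner) has H→B.
H enters the attractor at level 2, so Runner can force the target in 2 moves from there.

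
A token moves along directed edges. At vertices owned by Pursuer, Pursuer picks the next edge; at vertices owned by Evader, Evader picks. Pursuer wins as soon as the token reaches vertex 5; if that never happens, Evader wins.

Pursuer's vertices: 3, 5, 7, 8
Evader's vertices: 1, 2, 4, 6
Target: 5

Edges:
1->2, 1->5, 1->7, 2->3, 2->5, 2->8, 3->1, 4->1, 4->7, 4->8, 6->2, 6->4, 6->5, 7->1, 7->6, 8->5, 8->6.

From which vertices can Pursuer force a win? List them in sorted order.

A0 = {5}
A1: add {8} — 8 (Pursuer) has 8→5.
A2 = A1; e.g. 1 (Evader) can still go to 2. Fixed point.
Pursuer's winning region = {5, 8}.

5, 8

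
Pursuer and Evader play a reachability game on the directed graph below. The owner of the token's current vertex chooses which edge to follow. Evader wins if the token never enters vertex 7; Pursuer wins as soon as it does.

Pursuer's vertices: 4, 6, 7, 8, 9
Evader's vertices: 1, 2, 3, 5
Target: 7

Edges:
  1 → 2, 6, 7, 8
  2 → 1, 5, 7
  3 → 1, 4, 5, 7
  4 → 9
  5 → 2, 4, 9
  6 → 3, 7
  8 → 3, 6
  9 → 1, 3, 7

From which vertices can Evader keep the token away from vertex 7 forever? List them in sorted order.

A0 = {7}
A1: add {6, 9} — 6 (Pursuer) has 6→7; 9 (Pursuer) has 9→7.
A2: add {4, 8} — 4 (Pursuer) has 4→9; 8 (Pursuer) has 8→6.
A3 = A2; e.g. 1 (Evader) can still go to 2. Fixed point.
Pursuer's attractor = {4, 6, 7, 8, 9}; Evader avoids the target exactly from the complement.

1, 2, 3, 5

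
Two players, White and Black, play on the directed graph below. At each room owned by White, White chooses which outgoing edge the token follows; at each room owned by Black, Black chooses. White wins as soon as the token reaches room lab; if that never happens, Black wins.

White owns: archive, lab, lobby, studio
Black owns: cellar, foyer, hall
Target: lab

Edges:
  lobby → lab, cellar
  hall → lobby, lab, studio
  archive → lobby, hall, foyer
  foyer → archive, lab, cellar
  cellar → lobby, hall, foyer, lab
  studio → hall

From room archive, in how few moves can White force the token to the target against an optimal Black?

2

A0 = {lab}
A1: add {lobby} — lobby (White) has lobby→lab.
A2: add {archive} — archive (White) has archive→lobby.
A3 = A2; e.g. hall (Black) can still go to studio. Fixed point.
archive enters the attractor at level 2, so White can force the target in 2 moves from there.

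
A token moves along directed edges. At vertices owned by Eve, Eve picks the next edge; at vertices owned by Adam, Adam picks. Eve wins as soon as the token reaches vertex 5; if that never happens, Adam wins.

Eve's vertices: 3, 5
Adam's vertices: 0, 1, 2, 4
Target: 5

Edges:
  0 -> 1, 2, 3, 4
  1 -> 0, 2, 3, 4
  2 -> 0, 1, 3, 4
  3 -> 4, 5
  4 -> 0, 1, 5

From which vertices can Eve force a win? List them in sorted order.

3, 5

A0 = {5}
A1: add {3} — 3 (Eve) has 3→5.
A2 = A1; e.g. 0 (Adam) can still go to 1. Fixed point.
Eve's winning region = {3, 5}.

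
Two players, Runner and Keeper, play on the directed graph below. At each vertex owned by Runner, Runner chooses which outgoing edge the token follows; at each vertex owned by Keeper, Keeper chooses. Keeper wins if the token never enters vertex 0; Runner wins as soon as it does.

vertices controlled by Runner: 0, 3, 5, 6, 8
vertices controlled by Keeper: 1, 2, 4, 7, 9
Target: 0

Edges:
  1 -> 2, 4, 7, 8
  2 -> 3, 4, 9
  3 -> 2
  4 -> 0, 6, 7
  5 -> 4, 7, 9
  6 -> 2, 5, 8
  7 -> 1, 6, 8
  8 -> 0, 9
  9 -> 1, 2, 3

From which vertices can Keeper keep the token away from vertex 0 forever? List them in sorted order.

1, 2, 3, 4, 5, 7, 9

A0 = {0}
A1: add {8} — 8 (Runner) has 8→0.
A2: add {6} — 6 (Runner) has 6→8.
A3 = A2; e.g. 1 (Keeper) can still go to 2. Fixed point.
Runner's attractor = {0, 6, 8}; Keeper avoids the target exactly from the complement.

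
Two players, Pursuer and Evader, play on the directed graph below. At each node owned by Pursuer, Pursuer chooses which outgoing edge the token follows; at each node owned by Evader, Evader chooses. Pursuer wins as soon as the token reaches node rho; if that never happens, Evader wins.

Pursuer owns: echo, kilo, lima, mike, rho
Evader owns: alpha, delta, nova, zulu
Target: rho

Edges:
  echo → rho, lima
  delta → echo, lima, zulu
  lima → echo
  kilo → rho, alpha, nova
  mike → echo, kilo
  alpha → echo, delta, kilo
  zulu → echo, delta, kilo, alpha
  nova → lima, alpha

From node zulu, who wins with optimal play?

A0 = {rho}
A1: add {echo, kilo} — echo (Pursuer) has echo→rho; kilo (Pursuer) has kilo→rho.
A2: add {lima, mike} — lima (Pursuer) has lima→echo; mike (Pursuer) has mike→echo.
A3 = A2; e.g. delta (Evader) can still go to zulu. Fixed point.
zulu never enters the attractor, so Evader can avoid the target forever.

Evader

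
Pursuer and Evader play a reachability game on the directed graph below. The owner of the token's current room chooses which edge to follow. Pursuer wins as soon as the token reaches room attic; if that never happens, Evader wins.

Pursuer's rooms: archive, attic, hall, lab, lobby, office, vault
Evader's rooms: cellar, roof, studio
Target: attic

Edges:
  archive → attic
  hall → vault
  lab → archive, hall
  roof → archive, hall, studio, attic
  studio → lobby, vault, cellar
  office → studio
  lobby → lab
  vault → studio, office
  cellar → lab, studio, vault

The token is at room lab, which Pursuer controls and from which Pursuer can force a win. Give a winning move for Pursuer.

A0 = {attic}
A1: add {archive} — archive (Pursuer) has archive→attic.
A2: add {lab} — lab (Pursuer) has lab→archive.
A3: add {lobby} — lobby (Pursuer) has lobby→lab.
A4 = A3; e.g. hall (Pursuer) has no edge into A3. Fixed point.
From lab, successor archive is in the attractor (rank 1); the other successor hall is not.

archive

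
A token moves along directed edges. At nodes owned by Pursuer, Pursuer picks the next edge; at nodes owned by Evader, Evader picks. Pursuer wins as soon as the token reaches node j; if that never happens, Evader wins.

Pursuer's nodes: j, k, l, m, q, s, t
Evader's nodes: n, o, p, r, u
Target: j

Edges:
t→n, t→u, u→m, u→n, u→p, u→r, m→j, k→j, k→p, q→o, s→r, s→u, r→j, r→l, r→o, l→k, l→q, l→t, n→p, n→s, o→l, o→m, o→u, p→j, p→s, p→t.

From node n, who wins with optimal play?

A0 = {j}
A1: add {k, m} — k (Pursuer) has k→j; m (Pursuer) has m→j.
A2: add {l} — l (Pursuer) has l→k.
A3 = A2; e.g. n (Evader) can still go to p. Fixed point.
n never enters the attractor, so Evader can avoid the target forever.

Evader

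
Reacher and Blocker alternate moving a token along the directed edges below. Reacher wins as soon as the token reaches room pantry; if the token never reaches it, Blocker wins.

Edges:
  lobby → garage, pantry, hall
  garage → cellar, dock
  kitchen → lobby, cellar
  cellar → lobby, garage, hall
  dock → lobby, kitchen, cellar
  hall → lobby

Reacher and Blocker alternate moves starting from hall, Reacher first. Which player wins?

Track states (vertex, player-to-move).
A0 = {(pantry,Reacher), (pantry,Blocker)}
A1: add {(lobby,Reacher)}.
A2: add {(hall,Blocker)}.
A3: add {(cellar,Reacher)}.
A4: add {(kitchen,Blocker)}.
A5: add {(dock,Reacher)}.
A6: add {(garage,Blocker)}.
A7 = A6; e.g. (lobby,Blocker) stays out. (hall,Reacher) never enters ⇒ Blocker avoids the target.

Blocker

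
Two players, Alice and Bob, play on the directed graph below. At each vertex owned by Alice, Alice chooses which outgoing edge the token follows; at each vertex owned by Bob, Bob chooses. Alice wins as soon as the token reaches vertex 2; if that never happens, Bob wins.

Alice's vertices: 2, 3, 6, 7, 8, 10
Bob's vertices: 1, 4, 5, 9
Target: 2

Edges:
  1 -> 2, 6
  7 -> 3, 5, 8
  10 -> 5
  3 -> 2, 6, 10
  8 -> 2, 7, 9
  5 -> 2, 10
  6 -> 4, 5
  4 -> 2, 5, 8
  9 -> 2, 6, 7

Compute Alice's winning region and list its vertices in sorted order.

2, 3, 7, 8

A0 = {2}
A1: add {3, 8} — 3 (Alice) has 3→2; 8 (Alice) has 8→2.
A2: add {7} — 7 (Alice) has 7→3.
A3 = A2; e.g. 1 (Bob) can still go to 6. Fixed point.
Alice's winning region = {2, 3, 7, 8}.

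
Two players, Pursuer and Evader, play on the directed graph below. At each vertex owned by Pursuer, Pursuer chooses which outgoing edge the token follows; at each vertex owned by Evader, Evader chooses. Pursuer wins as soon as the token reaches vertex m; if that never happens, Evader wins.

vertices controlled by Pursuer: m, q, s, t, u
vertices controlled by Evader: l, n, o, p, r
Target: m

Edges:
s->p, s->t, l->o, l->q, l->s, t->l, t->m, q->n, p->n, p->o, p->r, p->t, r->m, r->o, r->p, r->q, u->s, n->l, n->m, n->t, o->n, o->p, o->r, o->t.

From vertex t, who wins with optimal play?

Pursuer

A0 = {m}
A1: add {t} — t (Pursuer) has t→m.
t ∈ A1, so Pursuer can force the target.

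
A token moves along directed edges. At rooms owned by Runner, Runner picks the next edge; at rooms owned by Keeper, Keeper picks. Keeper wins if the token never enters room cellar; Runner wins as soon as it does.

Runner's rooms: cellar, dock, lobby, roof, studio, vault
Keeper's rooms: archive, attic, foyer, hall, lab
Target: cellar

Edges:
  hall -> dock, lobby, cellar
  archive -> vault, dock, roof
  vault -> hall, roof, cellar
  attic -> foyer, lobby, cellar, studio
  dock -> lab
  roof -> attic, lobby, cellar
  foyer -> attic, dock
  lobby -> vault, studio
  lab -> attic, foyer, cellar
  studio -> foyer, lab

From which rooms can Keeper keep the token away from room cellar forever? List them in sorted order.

archive, attic, dock, foyer, hall, lab, studio

A0 = {cellar}
A1: add {roof, vault} — vault (Runner) has vault→cellar; roof (Runner) has roof→cellar.
A2: add {lobby} — lobby (Runner) has lobby→vault.
A3 = A2; e.g. hall (Keeper) can still go to dock. Fixed point.
Runner's attractor = {cellar, lobby, roof, vault}; Keeper avoids the target exactly from the complement.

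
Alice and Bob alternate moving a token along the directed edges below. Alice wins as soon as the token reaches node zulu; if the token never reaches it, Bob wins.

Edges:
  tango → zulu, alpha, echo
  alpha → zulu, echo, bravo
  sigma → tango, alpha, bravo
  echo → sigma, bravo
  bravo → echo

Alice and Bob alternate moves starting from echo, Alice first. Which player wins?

Bob

Track states (vertex, player-to-move).
A0 = {(zulu,Alice), (zulu,Bob)}
A1: add {(tango,Alice), (alpha,Alice)}.
A2 = A1; e.g. (tango,Bob) stays out. (echo,Alice) never enters ⇒ Bob avoids the target.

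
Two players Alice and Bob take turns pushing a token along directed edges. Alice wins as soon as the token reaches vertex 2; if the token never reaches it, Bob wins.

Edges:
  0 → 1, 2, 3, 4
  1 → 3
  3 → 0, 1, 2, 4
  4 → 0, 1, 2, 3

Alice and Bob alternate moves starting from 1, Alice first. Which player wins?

Track states (vertex, player-to-move).
A0 = {(2,Alice), (2,Bob)}
A1: add {(0,Alice), (3,Alice), (4,Alice)}.
A2: add {(1,Bob)}.
A3 = A2; e.g. (0,Bob) stays out. (1,Alice) never enters ⇒ Bob avoids the target.

Bob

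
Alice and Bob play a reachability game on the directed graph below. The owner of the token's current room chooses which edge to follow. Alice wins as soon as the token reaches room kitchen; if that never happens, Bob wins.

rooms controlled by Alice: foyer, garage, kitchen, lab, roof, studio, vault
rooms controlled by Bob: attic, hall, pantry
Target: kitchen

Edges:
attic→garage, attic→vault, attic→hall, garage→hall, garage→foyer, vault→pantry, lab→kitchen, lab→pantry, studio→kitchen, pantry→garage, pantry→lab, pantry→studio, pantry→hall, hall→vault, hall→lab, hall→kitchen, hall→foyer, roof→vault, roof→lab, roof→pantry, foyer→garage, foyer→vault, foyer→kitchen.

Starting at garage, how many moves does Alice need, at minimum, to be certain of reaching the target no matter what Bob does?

2

A0 = {kitchen}
A1: add {foyer, lab, studio} — lab (Alice) has lab→kitchen; studio (Alice) has studio→kitchen; foyer (Alice) has foyer→kitchen.
A2: add {garage, roof} — garage (Alice) has garage→foyer; roof (Alice) has roof→lab.
A3 = A2; e.g. attic (Bob) can still go to vault. Fixed point.
garage enters the attractor at level 2, so Alice can force the target in 2 moves from there.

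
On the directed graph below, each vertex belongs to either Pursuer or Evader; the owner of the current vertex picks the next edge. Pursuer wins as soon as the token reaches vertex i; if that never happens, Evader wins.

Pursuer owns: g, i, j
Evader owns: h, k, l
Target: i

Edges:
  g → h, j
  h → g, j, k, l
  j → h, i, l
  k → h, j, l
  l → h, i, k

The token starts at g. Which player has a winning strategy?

A0 = {i}
A1: add {j} — j (Pursuer) has j→i.
A2: add {g} — g (Pursuer) has g→j.
A3 = A2; e.g. h (Evader) can still go to k. Fixed point.
g ∈ A2, so Pursuer can force the target.

Pursuer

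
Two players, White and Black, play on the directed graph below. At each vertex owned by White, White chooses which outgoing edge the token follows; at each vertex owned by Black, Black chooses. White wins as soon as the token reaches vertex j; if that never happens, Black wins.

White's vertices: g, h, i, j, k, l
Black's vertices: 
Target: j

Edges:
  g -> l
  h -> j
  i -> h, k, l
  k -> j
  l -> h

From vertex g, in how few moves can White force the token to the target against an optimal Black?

A0 = {j}
A1: add {h, k} — h (White) has h→j; k (White) has k→j.
A2: add {i, l} — i (White) has i→h; l (White) has l→h.
A3: add {g} — g (White) has g→l.
A3 = all vertices. Fixed point.
g enters the attractor at level 3, so White can force the target in 3 moves from there.

3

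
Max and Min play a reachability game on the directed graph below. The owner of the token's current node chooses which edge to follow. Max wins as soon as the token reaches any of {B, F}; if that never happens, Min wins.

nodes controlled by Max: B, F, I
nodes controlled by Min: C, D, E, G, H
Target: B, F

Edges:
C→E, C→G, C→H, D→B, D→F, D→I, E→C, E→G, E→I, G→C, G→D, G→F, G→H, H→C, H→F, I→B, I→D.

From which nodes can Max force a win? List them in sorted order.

A0 = {B, F}
A1: add {I} — I (Max) has I→B.
A2: add {D} — D (Min): all of {B, F, I} already in.
A3 = A2; e.g. C (Min) can still go to E. Fixed point.
Max's winning region = {B, D, F, I}.

B, D, F, I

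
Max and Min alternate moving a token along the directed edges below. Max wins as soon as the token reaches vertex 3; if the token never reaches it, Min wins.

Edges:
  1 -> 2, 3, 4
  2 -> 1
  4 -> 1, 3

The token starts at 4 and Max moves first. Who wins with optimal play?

Track states (vertex, player-to-move).
A0 = {(3,Max), (3,Min)}
A1: add {(1,Max), (4,Max)}.
(4,Max) ∈ A1 ⇒ Max forces the target.

Max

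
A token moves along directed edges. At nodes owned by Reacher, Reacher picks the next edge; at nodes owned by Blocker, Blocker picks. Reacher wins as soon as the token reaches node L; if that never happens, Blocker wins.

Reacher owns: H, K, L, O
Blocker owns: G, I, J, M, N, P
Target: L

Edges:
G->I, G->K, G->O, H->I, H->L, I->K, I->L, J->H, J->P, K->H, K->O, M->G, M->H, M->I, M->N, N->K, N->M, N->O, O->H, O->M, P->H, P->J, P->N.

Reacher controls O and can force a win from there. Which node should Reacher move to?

H

A0 = {L}
A1: add {H} — H (Reacher) has H→L.
A2: add {K, O} — K (Reacher) has K→H; O (Reacher) has O→H.
A3: add {I} — I (Blocker): all of {K, L} already in.
A4: add {G} — G (Blocker): all of {I, K, O} already in.
A5 = A4; e.g. J (Blocker) can still go to P. Fixed point.
From O, successor H is in the attractor (rank 1); the other successor M is not.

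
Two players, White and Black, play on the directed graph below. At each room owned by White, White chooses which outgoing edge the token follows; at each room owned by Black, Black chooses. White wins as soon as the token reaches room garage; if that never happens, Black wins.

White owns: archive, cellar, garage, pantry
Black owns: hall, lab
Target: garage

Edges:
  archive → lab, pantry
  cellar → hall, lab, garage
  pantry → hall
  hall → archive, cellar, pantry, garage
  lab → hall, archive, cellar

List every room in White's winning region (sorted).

cellar, garage

A0 = {garage}
A1: add {cellar} — cellar (White) has cellar→garage.
A2 = A1; e.g. hall (Black) can still go to archive. Fixed point.
White's winning region = {cellar, garage}.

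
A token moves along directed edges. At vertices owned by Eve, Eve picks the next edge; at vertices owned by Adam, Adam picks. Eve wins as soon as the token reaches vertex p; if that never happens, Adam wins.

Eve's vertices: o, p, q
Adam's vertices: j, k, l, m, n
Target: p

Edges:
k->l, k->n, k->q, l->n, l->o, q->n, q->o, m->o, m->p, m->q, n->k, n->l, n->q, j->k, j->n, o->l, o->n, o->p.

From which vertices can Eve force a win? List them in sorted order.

m, o, p, q

A0 = {p}
A1: add {o} — o (Eve) has o→p.
A2: add {q} — q (Eve) has q→o.
A3: add {m} — m (Adam): all of {o, p, q} already in.
A4 = A3; e.g. j (Adam) can still go to k. Fixed point.
Eve's winning region = {m, o, p, q}.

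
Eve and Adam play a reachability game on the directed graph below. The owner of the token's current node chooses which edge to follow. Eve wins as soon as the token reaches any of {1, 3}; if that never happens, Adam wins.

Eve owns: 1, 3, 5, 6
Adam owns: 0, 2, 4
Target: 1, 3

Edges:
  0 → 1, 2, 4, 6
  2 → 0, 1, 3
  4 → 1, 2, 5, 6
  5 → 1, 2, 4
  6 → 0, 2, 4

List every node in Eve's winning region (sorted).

A0 = {1, 3}
A1: add {5} — 5 (Eve) has 5→1.
A2 = A1; e.g. 0 (Adam) can still go to 2. Fixed point.
Eve's winning region = {1, 3, 5}.

1, 3, 5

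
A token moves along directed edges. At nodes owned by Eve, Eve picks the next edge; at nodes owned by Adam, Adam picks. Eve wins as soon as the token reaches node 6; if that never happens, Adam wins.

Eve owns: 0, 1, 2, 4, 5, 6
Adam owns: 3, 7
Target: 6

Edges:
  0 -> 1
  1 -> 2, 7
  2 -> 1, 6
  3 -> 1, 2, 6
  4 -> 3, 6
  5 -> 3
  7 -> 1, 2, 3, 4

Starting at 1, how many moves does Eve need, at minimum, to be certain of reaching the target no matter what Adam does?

2

A0 = {6}
A1: add {2, 4} — 2 (Eve) has 2→6; 4 (Eve) has 4→6.
A2: add {1} — 1 (Eve) has 1→2.
1 enters the attractor at level 2, so Eve can force the target in 2 moves from there.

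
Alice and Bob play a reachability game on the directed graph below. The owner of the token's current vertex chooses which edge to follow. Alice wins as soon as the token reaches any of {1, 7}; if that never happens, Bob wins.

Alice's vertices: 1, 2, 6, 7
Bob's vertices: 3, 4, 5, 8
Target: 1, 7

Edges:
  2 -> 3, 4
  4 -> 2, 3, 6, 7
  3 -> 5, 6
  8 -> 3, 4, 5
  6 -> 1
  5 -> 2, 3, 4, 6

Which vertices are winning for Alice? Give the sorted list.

A0 = {1, 7}
A1: add {6} — 6 (Alice) has 6→1.
A2 = A1; e.g. 2 (Alice) has no edge into A1. Fixed point.
Alice's winning region = {1, 6, 7}.

1, 6, 7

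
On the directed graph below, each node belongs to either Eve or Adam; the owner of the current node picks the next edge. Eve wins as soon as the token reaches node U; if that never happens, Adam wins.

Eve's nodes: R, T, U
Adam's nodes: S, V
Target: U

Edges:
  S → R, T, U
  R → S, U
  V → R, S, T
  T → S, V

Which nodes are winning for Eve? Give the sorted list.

R, U

A0 = {U}
A1: add {R} — R (Eve) has R→U.
A2 = A1; e.g. S (Adam) can still go to T. Fixed point.
Eve's winning region = {R, U}.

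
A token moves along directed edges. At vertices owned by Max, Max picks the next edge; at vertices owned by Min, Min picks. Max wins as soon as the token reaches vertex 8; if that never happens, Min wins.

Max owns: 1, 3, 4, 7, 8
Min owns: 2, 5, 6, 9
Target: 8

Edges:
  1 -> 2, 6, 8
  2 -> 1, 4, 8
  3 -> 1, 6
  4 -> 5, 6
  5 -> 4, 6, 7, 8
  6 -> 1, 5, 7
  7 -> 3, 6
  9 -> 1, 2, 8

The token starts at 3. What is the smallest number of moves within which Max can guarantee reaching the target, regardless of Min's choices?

A0 = {8}
A1: add {1} — 1 (Max) has 1→8.
A2: add {3} — 3 (Max) has 3→1.
3 enters the attractor at level 2, so Max can force the target in 2 moves from there.

2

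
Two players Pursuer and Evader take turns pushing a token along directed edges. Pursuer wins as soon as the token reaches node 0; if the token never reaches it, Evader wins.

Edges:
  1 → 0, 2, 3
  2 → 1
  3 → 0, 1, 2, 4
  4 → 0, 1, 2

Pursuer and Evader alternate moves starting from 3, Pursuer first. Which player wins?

Track states (vertex, player-to-move).
A0 = {(0,Pursuer), (0,Evader)}
A1: add {(1,Pursuer), (3,Pursuer), (4,Pursuer)}.
(3,Pursuer) ∈ A1 ⇒ Pursuer forces the target.

Pursuer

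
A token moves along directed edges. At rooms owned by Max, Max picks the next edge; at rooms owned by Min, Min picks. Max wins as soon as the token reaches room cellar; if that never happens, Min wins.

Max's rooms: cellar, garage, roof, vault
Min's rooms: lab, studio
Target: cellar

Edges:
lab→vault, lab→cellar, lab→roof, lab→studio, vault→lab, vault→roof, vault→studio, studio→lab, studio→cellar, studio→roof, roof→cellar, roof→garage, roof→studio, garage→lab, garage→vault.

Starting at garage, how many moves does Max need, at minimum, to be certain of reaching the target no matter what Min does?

A0 = {cellar}
A1: add {roof} — roof (Max) has roof→cellar.
A2: add {vault} — vault (Max) has vault→roof.
A3: add {garage} — garage (Max) has garage→vault.
A4 = A3; e.g. lab (Min) can still go to studio. Fixed point.
garage enters the attractor at level 3, so Max can force the target in 3 moves from there.

3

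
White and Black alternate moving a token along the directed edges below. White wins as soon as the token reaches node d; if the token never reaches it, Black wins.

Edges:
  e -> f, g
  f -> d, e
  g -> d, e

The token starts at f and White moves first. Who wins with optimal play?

White

Track states (vertex, player-to-move).
A0 = {(d,White), (d,Black)}
A1: add {(f,White), (g,White)}.
(f,White) ∈ A1 ⇒ White forces the target.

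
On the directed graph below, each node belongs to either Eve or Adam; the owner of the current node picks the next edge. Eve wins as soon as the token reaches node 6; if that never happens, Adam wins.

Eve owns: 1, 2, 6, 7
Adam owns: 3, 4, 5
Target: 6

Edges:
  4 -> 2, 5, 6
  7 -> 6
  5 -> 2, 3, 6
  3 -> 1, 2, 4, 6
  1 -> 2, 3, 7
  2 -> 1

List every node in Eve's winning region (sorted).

1, 2, 6, 7

A0 = {6}
A1: add {7} — 7 (Eve) has 7→6.
A2: add {1} — 1 (Eve) has 1→7.
A3: add {2} — 2 (Eve) has 2→1.
A4 = A3; e.g. 3 (Adam) can still go to 4. Fixed point.
Eve's winning region = {1, 2, 6, 7}.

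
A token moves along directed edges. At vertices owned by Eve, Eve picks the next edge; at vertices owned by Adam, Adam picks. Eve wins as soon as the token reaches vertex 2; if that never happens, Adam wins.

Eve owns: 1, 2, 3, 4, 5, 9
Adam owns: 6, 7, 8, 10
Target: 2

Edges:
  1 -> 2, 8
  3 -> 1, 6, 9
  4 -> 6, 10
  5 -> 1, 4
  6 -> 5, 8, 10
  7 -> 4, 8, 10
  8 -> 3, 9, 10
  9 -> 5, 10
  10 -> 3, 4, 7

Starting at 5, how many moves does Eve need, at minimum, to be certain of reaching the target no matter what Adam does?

A0 = {2}
A1: add {1} — 1 (Eve) has 1→2.
A2: add {3, 5} — 3 (Eve) has 3→1; 5 (Eve) has 5→1.
5 enters the attractor at level 2, so Eve can force the target in 2 moves from there.

2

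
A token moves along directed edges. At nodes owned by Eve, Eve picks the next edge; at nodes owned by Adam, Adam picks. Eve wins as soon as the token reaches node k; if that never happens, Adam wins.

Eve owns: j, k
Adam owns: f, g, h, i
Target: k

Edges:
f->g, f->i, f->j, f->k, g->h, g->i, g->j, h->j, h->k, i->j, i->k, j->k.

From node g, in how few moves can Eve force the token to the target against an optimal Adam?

A0 = {k}
A1: add {j} — j (Eve) has j→k.
A2: add {h, i} — h (Adam): all of {j, k} already in; i (Adam): all of {j, k} already in.
A3: add {g} — g (Adam): all of {h, i, j} already in.
g enters the attractor at level 3, so Eve can force the target in 3 moves from there.

3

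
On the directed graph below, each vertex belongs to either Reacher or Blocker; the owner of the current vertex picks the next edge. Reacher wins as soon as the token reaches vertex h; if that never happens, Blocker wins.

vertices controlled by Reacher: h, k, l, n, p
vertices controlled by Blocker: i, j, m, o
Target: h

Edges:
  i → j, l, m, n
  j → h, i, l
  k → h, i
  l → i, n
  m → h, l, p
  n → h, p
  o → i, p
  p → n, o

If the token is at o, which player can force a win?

A0 = {h}
A1: add {k, n} — k (Reacher) has k→h; n (Reacher) has n→h.
A2: add {l, p} — l (Reacher) has l→n; p (Reacher) has p→n.
A3: add {m} — m (Blocker): all of {h, l, p} already in.
A4 = A3; e.g. i (Blocker) can still go to j. Fixed point.
o never enters the attractor, so Blocker can avoid the target forever.

Blocker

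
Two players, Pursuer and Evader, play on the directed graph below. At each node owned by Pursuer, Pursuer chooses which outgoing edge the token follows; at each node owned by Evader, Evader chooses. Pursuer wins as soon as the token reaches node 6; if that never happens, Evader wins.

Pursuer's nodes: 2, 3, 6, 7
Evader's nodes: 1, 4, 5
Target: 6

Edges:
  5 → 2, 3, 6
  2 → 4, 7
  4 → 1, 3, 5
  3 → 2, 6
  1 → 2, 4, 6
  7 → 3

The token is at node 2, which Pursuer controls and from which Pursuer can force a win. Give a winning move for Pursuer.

A0 = {6}
A1: add {3} — 3 (Pursuer) has 3→6.
A2: add {7} — 7 (Pursuer) has 7→3.
A3: add {2} — 2 (Pursuer) has 2→7.
A4: add {5} — 5 (Evader): all of {2, 3, 6} already in.
A5 = A4; e.g. 1 (Evader) can still go to 4. Fixed point.
From 2, successor 7 is in the attractor (rank 2); the other successor 4 is not.

7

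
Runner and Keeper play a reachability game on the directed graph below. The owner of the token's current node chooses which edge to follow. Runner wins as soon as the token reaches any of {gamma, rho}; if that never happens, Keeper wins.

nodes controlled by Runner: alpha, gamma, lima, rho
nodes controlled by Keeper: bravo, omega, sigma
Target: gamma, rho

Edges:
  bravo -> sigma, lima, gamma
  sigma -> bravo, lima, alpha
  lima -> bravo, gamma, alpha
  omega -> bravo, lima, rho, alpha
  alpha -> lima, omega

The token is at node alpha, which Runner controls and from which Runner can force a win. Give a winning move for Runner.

lima

A0 = {gamma, rho}
A1: add {lima} — lima (Runner) has lima→gamma.
A2: add {alpha} — alpha (Runner) has alpha→lima.
A3 = A2; e.g. bravo (Keeper) can still go to sigma. Fixed point.
From alpha, successor lima is in the attractor (rank 1); the other successor omega is not.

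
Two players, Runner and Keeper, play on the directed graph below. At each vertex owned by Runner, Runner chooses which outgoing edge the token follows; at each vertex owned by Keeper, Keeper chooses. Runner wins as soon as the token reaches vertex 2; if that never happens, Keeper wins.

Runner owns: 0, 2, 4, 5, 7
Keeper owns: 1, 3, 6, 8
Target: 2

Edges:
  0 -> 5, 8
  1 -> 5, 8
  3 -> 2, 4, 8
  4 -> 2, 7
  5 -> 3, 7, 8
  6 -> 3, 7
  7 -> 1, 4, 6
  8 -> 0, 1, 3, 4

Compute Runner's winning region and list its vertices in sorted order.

0, 2, 4, 5, 7

A0 = {2}
A1: add {4} — 4 (Runner) has 4→2.
A2: add {7} — 7 (Runner) has 7→4.
A3: add {5} — 5 (Runner) has 5→7.
A4: add {0} — 0 (Runner) has 0→5.
A5 = A4; e.g. 1 (Keeper) can still go to 8. Fixed point.
Runner's winning region = {0, 2, 4, 5, 7}.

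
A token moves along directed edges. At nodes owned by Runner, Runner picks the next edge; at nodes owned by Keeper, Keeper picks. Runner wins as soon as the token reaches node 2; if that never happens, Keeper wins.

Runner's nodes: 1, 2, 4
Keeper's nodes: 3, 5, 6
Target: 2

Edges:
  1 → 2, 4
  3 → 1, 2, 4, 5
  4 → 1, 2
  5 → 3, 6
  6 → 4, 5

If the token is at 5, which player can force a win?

A0 = {2}
A1: add {1, 4} — 1 (Runner) has 1→2; 4 (Runner) has 4→2.
A2 = A1; e.g. 3 (Keeper) can still go to 5. Fixed point.
5 never enters the attractor, so Keeper can avoid the target forever.

Keeper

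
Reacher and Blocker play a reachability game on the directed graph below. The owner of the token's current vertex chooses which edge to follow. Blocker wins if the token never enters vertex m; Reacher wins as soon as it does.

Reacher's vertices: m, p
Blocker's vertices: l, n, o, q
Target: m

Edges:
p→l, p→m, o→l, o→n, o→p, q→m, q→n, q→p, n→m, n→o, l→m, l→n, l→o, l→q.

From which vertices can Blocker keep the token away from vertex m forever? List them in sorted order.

l, n, o, q

A0 = {m}
A1: add {p} — p (Reacher) has p→m.
A2 = A1; e.g. l (Blocker) can still go to n. Fixed point.
Reacher's attractor = {m, p}; Blocker avoids the target exactly from the complement.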